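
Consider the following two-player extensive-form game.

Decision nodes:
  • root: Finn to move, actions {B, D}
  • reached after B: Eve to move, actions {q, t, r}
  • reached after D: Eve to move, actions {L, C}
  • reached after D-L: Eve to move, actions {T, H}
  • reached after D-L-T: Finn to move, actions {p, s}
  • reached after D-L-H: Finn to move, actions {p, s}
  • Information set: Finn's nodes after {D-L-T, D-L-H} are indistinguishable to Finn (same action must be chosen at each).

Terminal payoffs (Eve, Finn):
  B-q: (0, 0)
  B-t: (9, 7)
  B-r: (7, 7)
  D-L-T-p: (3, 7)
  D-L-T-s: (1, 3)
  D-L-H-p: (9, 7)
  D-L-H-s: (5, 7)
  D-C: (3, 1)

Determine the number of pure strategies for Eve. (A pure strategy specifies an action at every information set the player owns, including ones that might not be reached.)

Eve owns the node after B with actions {q, t, r} — three choices.
Eve owns the node after D with actions {L, C} — two choices.
Eve owns the node after D-L with actions {T, H} — two choices.
A pure strategy fixes one action at each information set independently, so the count is the product 3 × 2 × 2 = 12.

12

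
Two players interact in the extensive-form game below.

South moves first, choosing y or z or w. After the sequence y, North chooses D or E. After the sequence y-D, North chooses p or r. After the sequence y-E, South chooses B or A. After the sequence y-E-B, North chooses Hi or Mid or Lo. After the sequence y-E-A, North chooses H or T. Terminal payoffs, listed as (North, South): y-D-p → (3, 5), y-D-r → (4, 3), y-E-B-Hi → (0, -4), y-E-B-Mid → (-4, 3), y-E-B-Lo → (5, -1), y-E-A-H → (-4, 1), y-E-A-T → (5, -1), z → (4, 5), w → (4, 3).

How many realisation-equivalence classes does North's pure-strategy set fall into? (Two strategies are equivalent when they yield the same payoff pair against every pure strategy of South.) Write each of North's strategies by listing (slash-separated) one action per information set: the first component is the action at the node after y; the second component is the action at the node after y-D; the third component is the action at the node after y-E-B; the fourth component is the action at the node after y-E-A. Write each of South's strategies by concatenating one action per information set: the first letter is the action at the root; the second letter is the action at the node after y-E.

8

North has 24 pure strategies: D/p/Hi/H, D/p/Hi/T, D/p/Mid/H, D/p/Mid/T, D/p/Lo/H, D/p/Lo/T, D/r/Hi/H, D/r/Hi/T, D/r/Mid/H, D/r/Mid/T, D/r/Lo/H, D/r/Lo/T, E/p/Hi/H, E/p/Hi/T, E/p/Mid/H, E/p/Mid/T, E/p/Lo/H, E/p/Lo/T, E/r/Hi/H, E/r/Hi/T, E/r/Mid/H, E/r/Mid/T, E/r/Lo/H, E/r/Lo/T. Columns: yB, yA, zB, zA, wB, wA.
{D/p/Hi/H, D/p/Hi/T, D/p/Mid/H, D/p/Mid/T, D/p/Lo/H, D/p/Lo/T} → row (3,5) (3,5) (4,5) (4,5) (4,3) (4,3)
{D/r/Hi/H, D/r/Hi/T, D/r/Mid/H, D/r/Mid/T, D/r/Lo/H, D/r/Lo/T} → row (4,3) (4,3) (4,5) (4,5) (4,3) (4,3)
{E/p/Hi/H, E/r/Hi/H} → row (0,-4) (-4,1) (4,5) (4,5) (4,3) (4,3)
{E/p/Hi/T, E/r/Hi/T} → row (0,-4) (5,-1) (4,5) (4,5) (4,3) (4,3)
{E/p/Mid/H, E/r/Mid/H} → row (-4,3) (-4,1) (4,5) (4,5) (4,3) (4,3)
{E/p/Mid/T, E/r/Mid/T} → row (-4,3) (5,-1) (4,5) (4,5) (4,3) (4,3)
{E/p/Lo/H, E/r/Lo/H} → row (5,-1) (-4,1) (4,5) (4,5) (4,3) (4,3)
{E/p/Lo/T, E/r/Lo/T} → row (5,-1) (5,-1) (4,5) (4,5) (4,3) (4,3)
That's 8 distinct rows out of 24 strategies.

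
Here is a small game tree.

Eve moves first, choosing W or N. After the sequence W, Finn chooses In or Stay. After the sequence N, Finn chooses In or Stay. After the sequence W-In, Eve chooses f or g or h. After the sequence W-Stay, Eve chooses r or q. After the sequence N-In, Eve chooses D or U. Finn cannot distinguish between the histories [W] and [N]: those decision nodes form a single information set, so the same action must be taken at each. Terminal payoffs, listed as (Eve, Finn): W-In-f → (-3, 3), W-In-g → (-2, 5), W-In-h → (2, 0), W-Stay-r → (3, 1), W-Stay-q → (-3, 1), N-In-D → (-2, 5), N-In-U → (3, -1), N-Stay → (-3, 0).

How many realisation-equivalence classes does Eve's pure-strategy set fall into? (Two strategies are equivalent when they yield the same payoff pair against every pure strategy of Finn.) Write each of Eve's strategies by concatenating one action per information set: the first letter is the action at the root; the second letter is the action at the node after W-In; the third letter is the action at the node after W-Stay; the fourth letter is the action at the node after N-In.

8

Eve has 24 pure strategies: WfrD, WfrU, WfqD, WfqU, WgrD, WgrU, WgqD, WgqU, WhrD, WhrU, WhqD, WhqU, NfrD, NfrU, NfqD, NfqU, NgrD, NgrU, NgqD, NgqU, NhrD, NhrU, NhqD, NhqU. Columns: In, Stay.
{WfrD, WfrU} → row (-3,3) (3,1)
{WfqD, WfqU} → row (-3,3) (-3,1)
{WgrD, WgrU} → row (-2,5) (3,1)
{WgqD, WgqU} → row (-2,5) (-3,1)
{WhrD, WhrU} → row (2,0) (3,1)
{WhqD, WhqU} → row (2,0) (-3,1)
{NfrD, NfqD, NgrD, NgqD, NhrD, NhqD} → row (-2,5) (-3,0)
{NfrU, NfqU, NgrU, NgqU, NhrU, NhqU} → row (3,-1) (-3,0)
That's 8 distinct rows out of 24 strategies.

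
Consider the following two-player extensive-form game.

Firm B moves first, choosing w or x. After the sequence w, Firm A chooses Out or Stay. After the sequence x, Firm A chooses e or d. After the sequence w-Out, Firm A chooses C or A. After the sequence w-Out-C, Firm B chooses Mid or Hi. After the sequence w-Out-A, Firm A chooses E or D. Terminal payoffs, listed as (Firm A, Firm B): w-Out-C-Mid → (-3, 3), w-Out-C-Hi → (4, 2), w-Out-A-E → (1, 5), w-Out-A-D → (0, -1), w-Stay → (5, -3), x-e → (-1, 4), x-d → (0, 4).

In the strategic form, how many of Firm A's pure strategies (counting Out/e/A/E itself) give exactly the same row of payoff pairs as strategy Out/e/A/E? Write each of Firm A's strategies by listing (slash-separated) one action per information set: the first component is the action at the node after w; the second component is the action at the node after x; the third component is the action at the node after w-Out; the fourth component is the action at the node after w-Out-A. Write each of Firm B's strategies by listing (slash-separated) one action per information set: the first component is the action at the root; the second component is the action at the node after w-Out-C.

1

Row for Out/e/A/E (columns w/Mid, w/Hi, x/Mid, x/Hi): (1,5) (1,5) (-1,4) (-1,4).
Every one of Firm A's information sets is on the play path for some reply by Firm B when Firm A follows Out/e/A/E.
Changing the action at any of them therefore changes at least one column, so only Out/e/A/E itself gives this row.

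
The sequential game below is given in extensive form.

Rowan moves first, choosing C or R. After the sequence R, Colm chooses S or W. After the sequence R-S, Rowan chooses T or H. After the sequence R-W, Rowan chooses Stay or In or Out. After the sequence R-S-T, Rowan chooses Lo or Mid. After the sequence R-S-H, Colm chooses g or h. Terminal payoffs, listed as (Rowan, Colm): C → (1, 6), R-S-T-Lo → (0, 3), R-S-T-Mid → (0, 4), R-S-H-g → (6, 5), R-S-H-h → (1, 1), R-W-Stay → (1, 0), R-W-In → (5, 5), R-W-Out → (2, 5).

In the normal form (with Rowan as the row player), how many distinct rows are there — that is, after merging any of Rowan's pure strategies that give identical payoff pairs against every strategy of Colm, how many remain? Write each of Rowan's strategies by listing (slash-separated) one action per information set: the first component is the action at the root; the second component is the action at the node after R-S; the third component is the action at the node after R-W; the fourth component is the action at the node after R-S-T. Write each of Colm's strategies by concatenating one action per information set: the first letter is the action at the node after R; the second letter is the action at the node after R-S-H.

10

Rowan has 24 pure strategies: C/T/Stay/Lo, C/T/Stay/Mid, C/T/In/Lo, C/T/In/Mid, C/T/Out/Lo, C/T/Out/Mid, C/H/Stay/Lo, C/H/Stay/Mid, C/H/In/Lo, C/H/In/Mid, C/H/Out/Lo, C/H/Out/Mid, R/T/Stay/Lo, R/T/Stay/Mid, R/T/In/Lo, R/T/In/Mid, R/T/Out/Lo, R/T/Out/Mid, R/H/Stay/Lo, R/H/Stay/Mid, R/H/In/Lo, R/H/In/Mid, R/H/Out/Lo, R/H/Out/Mid. Columns: Sg, Sh, Wg, Wh.
{C/T/Stay/Lo, C/T/Stay/Mid, C/T/In/Lo, C/T/In/Mid, C/T/Out/Lo, C/T/Out/Mid, C/H/Stay/Lo, C/H/Stay/Mid, C/H/In/Lo, C/H/In/Mid, C/H/Out/Lo, C/H/Out/Mid} → row (1,6) (1,6) (1,6) (1,6)
{R/T/Stay/Lo} → row (0,3) (0,3) (1,0) (1,0)
{R/T/Stay/Mid} → row (0,4) (0,4) (1,0) (1,0)
{R/T/In/Lo} → row (0,3) (0,3) (5,5) (5,5)
{R/T/In/Mid} → row (0,4) (0,4) (5,5) (5,5)
{R/T/Out/Lo} → row (0,3) (0,3) (2,5) (2,5)
{R/T/Out/Mid} → row (0,4) (0,4) (2,5) (2,5)
{R/H/Stay/Lo, R/H/Stay/Mid} → row (6,5) (1,1) (1,0) (1,0)
{R/H/In/Lo, R/H/In/Mid} → row (6,5) (1,1) (5,5) (5,5)
{R/H/Out/Lo, R/H/Out/Mid} → row (6,5) (1,1) (2,5) (2,5)
That's 10 distinct rows out of 24 strategies.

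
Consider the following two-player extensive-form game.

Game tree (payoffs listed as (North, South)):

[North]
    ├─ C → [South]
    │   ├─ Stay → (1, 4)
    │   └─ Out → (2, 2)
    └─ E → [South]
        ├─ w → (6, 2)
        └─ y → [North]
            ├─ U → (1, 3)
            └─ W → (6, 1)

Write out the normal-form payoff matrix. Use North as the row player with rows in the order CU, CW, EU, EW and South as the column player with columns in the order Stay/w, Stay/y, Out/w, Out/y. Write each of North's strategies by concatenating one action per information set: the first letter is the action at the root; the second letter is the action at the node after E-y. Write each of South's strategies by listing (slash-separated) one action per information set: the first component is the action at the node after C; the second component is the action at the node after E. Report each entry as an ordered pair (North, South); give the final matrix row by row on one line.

Row CU: Stay/w→(1,4), Stay/y→(1,4), Out/w→(2,2), Out/y→(2,2)
Row CW: Stay/w→(1,4), Stay/y→(1,4), Out/w→(2,2), Out/y→(2,2)
Row EU: Stay/w→(6,2), Stay/y→(1,3), Out/w→(6,2), Out/y→(1,3)
Row EW: Stay/w→(6,2), Stay/y→(6,1), Out/w→(6,2), Out/y→(6,1)

CU: (1,4) (1,4) (2,2) (2,2) | CW: (1,4) (1,4) (2,2) (2,2) | EU: (6,2) (1,3) (6,2) (1,3) | EW: (6,2) (6,1) (6,2) (6,1)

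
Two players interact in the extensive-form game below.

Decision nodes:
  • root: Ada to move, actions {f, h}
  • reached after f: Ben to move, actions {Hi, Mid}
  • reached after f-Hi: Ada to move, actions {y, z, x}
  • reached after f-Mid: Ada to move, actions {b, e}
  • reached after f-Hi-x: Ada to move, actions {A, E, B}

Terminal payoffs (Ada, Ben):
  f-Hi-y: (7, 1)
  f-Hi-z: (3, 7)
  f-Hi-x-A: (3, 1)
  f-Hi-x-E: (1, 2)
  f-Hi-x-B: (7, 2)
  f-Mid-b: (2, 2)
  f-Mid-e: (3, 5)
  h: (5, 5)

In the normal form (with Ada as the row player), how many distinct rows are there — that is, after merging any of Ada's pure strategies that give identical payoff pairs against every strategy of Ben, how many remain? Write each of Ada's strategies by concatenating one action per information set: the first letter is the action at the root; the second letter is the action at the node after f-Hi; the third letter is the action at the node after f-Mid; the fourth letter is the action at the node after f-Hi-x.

11

Ada has 36 pure strategies: fybA, fybE, fybB, fyeA, fyeE, fyeB, fzbA, fzbE, fzbB, fzeA, fzeE, fzeB, fxbA, fxbE, fxbB, fxeA, fxeE, fxeB, hybA, hybE, hybB, hyeA, hyeE, hyeB, hzbA, hzbE, hzbB, hzeA, hzeE, hzeB, hxbA, hxbE, hxbB, hxeA, hxeE, hxeB. Columns: Hi, Mid.
{fybA, fybE, fybB} → row (7,1) (2,2)
{fyeA, fyeE, fyeB} → row (7,1) (3,5)
{fzbA, fzbE, fzbB} → row (3,7) (2,2)
{fzeA, fzeE, fzeB} → row (3,7) (3,5)
{fxbA} → row (3,1) (2,2)
{fxbE} → row (1,2) (2,2)
{fxbB} → row (7,2) (2,2)
{fxeA} → row (3,1) (3,5)
{fxeE} → row (1,2) (3,5)
{fxeB} → row (7,2) (3,5)
{hybA, hybE, hybB, hyeA, hyeE, hyeB, hzbA, hzbE, hzbB, hzeA, hzeE, hzeB, hxbA, hxbE, hxbB, hxeA, hxeE, hxeB} → row (5,5) (5,5)
That's 11 distinct rows out of 36 strategies.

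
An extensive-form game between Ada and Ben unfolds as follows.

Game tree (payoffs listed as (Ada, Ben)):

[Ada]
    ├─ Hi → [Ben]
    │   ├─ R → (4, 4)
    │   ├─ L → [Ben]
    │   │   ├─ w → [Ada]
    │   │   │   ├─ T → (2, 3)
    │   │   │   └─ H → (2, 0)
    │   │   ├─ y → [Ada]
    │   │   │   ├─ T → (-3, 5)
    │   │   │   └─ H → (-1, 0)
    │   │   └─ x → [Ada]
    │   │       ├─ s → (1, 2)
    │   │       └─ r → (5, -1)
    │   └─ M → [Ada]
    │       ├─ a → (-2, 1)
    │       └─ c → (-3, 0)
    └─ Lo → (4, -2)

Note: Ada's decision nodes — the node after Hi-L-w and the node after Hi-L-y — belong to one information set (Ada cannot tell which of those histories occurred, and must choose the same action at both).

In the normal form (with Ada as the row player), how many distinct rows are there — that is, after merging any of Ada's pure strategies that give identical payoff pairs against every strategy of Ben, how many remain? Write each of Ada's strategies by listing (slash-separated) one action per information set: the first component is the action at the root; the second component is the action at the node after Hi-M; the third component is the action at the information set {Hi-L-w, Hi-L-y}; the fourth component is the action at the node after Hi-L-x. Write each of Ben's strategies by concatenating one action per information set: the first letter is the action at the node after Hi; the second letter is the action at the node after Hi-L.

9

Ada has 16 pure strategies: Hi/a/T/s, Hi/a/T/r, Hi/a/H/s, Hi/a/H/r, Hi/c/T/s, Hi/c/T/r, Hi/c/H/s, Hi/c/H/r, Lo/a/T/s, Lo/a/T/r, Lo/a/H/s, Lo/a/H/r, Lo/c/T/s, Lo/c/T/r, Lo/c/H/s, Lo/c/H/r. Columns: Rw, Ry, Rx, Lw, Ly, Lx, Mw, My, Mx.
{Hi/a/T/s} → row (4,4) (4,4) (4,4) (2,3) (-3,5) (1,2) (-2,1) (-2,1) (-2,1)
{Hi/a/T/r} → row (4,4) (4,4) (4,4) (2,3) (-3,5) (5,-1) (-2,1) (-2,1) (-2,1)
{Hi/a/H/s} → row (4,4) (4,4) (4,4) (2,0) (-1,0) (1,2) (-2,1) (-2,1) (-2,1)
{Hi/a/H/r} → row (4,4) (4,4) (4,4) (2,0) (-1,0) (5,-1) (-2,1) (-2,1) (-2,1)
{Hi/c/T/s} → row (4,4) (4,4) (4,4) (2,3) (-3,5) (1,2) (-3,0) (-3,0) (-3,0)
{Hi/c/T/r} → row (4,4) (4,4) (4,4) (2,3) (-3,5) (5,-1) (-3,0) (-3,0) (-3,0)
{Hi/c/H/s} → row (4,4) (4,4) (4,4) (2,0) (-1,0) (1,2) (-3,0) (-3,0) (-3,0)
{Hi/c/H/r} → row (4,4) (4,4) (4,4) (2,0) (-1,0) (5,-1) (-3,0) (-3,0) (-3,0)
{Lo/a/T/s, Lo/a/T/r, Lo/a/H/s, Lo/a/H/r, Lo/c/T/s, Lo/c/T/r, Lo/c/H/s, Lo/c/H/r} → row (4,-2) (4,-2) (4,-2) (4,-2) (4,-2) (4,-2) (4,-2) (4,-2) (4,-2)
That's 9 distinct rows out of 16 strategies.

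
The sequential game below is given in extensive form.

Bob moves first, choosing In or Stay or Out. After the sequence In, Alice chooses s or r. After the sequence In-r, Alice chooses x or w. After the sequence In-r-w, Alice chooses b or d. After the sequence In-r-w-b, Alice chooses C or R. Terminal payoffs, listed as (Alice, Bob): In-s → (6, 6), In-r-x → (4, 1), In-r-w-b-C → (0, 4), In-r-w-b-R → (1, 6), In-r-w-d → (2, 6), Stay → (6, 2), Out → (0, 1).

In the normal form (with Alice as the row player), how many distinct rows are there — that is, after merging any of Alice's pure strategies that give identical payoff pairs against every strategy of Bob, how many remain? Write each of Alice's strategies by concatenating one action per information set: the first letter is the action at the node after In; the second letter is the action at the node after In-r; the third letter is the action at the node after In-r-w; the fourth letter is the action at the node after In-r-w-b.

Alice has 16 pure strategies: sxbC, sxbR, sxdC, sxdR, swbC, swbR, swdC, swdR, rxbC, rxbR, rxdC, rxdR, rwbC, rwbR, rwdC, rwdR. Columns: In, Stay, Out.
{sxbC, sxbR, sxdC, sxdR, swbC, swbR, swdC, swdR} → row (6,6) (6,2) (0,1)
{rxbC, rxbR, rxdC, rxdR} → row (4,1) (6,2) (0,1)
{rwbC} → row (0,4) (6,2) (0,1)
{rwbR} → row (1,6) (6,2) (0,1)
{rwdC, rwdR} → row (2,6) (6,2) (0,1)
That's 5 distinct rows out of 16 strategies.

5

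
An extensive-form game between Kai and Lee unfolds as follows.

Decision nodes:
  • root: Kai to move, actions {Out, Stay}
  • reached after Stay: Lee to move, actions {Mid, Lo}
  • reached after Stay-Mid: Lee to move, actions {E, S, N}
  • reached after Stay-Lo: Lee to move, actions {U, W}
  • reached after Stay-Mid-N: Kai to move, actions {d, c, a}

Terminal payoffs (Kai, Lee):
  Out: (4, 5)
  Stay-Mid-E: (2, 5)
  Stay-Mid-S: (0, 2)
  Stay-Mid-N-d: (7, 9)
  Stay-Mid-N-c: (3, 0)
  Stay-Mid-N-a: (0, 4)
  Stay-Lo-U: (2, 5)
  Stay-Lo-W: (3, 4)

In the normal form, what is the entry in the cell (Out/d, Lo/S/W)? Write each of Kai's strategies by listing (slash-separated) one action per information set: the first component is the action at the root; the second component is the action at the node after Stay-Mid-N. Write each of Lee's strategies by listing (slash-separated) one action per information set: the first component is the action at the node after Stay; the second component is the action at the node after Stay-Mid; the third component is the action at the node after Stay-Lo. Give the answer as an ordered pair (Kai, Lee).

Trace the play path from the root:
  Kai plays Out
→ terminal payoff (4, 5).
(Kai's choice at the node after Stay-Mid-N is never reached on this path, so it doesn't affect the outcome.)

(4, 5)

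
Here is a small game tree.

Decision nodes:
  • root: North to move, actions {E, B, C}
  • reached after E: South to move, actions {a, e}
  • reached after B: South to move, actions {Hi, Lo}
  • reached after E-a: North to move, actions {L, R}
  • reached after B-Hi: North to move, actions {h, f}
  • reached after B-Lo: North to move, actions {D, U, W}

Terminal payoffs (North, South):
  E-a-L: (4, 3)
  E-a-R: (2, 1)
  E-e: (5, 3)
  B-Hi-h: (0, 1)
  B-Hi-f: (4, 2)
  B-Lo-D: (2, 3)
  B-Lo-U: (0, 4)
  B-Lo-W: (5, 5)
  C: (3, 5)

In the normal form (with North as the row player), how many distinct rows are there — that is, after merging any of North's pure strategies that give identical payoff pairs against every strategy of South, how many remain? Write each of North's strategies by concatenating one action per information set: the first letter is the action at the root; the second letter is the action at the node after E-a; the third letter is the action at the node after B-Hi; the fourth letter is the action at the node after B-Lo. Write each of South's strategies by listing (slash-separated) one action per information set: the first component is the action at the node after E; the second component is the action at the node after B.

North has 36 pure strategies: ELhD, ELhU, ELhW, ELfD, ELfU, ELfW, ERhD, ERhU, ERhW, ERfD, ERfU, ERfW, BLhD, BLhU, BLhW, BLfD, BLfU, BLfW, BRhD, BRhU, BRhW, BRfD, BRfU, BRfW, CLhD, CLhU, CLhW, CLfD, CLfU, CLfW, CRhD, CRhU, CRhW, CRfD, CRfU, CRfW. Columns: a/Hi, a/Lo, e/Hi, e/Lo.
{ELhD, ELhU, ELhW, ELfD, ELfU, ELfW} → row (4,3) (4,3) (5,3) (5,3)
{ERhD, ERhU, ERhW, ERfD, ERfU, ERfW} → row (2,1) (2,1) (5,3) (5,3)
{BLhD, BRhD} → row (0,1) (2,3) (0,1) (2,3)
{BLhU, BRhU} → row (0,1) (0,4) (0,1) (0,4)
{BLhW, BRhW} → row (0,1) (5,5) (0,1) (5,5)
{BLfD, BRfD} → row (4,2) (2,3) (4,2) (2,3)
{BLfU, BRfU} → row (4,2) (0,4) (4,2) (0,4)
{BLfW, BRfW} → row (4,2) (5,5) (4,2) (5,5)
{CLhD, CLhU, CLhW, CLfD, CLfU, CLfW, CRhD, CRhU, CRhW, CRfD, CRfU, CRfW} → row (3,5) (3,5) (3,5) (3,5)
That's 9 distinct rows out of 36 strategies.

9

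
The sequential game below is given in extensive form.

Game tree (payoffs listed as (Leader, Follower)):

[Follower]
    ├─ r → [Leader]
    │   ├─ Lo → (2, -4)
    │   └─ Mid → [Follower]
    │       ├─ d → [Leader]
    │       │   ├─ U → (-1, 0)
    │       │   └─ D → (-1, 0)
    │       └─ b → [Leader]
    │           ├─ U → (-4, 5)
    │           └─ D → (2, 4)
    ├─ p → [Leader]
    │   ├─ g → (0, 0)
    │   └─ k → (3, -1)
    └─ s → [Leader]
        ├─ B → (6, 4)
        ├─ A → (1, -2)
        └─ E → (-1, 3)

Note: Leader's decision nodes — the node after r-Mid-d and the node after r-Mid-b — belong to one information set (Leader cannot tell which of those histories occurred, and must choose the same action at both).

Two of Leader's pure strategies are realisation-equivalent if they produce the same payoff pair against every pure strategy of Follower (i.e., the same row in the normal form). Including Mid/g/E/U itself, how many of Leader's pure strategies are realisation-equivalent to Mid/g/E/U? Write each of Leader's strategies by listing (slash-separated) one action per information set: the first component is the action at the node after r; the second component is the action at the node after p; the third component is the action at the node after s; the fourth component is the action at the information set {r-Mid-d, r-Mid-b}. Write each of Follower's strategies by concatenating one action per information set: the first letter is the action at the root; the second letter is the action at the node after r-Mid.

Row for Mid/g/E/U (columns rd, rb, pd, pb, sd, sb): (-1,0) (-4,5) (0,0) (0,0) (-1,3) (-1,3).
Every one of Leader's information sets is on the play path for some reply by Follower when Leader follows Mid/g/E/U.
Changing the action at any of them therefore changes at least one column, so only Mid/g/E/U itself gives this row.

1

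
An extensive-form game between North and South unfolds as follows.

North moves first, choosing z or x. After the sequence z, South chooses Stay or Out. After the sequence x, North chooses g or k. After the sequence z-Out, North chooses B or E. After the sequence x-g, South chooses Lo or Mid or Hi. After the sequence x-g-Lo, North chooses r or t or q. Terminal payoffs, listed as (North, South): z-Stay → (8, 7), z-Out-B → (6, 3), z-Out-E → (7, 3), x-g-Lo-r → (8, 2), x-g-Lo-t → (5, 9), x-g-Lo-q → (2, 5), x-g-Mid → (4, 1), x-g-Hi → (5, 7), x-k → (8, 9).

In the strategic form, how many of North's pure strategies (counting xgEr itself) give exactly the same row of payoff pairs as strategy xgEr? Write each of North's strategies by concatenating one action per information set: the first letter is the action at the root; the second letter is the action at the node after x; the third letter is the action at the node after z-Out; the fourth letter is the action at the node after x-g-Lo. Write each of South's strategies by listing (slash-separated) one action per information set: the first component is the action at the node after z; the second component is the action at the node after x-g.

2

Row for xgEr (columns Stay/Lo, Stay/Mid, Stay/Hi, Out/Lo, Out/Mid, Out/Hi): (8,2) (4,1) (5,7) (8,2) (4,1) (5,7).
Under xgEr, North's choice at the node after z-Out can never be reached regardless of what South does, so varying those choices leaves every outcome unchanged.
Holding the reachable choices fixed and varying the unreachable one freely already gives 2 equivalent strategies.
No other strategy reproduces this row, so those 2 are the full class: xgBr, xgEr.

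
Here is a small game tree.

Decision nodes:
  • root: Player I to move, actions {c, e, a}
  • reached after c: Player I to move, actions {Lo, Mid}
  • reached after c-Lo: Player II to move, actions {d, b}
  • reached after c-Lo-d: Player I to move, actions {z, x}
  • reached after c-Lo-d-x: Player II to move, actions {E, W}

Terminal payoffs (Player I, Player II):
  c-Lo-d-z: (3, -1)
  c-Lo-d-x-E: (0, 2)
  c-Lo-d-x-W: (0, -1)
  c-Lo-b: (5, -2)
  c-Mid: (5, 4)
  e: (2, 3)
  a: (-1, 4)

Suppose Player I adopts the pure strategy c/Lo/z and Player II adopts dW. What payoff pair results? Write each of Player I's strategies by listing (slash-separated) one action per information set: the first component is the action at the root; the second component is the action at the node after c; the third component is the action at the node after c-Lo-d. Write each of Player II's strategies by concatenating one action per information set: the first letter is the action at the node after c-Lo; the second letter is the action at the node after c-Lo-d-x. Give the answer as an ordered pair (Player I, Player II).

(3, -1)

Trace the play path from the root:
  Player I plays c
  Player I plays Lo at [c]
  Player II plays d at [c-Lo]
  Player I plays z at [c-Lo-d]
→ terminal payoff (3, -1).
(Player II's choice at the node after c-Lo-d-x is never reached on this path, so it doesn't affect the outcome.)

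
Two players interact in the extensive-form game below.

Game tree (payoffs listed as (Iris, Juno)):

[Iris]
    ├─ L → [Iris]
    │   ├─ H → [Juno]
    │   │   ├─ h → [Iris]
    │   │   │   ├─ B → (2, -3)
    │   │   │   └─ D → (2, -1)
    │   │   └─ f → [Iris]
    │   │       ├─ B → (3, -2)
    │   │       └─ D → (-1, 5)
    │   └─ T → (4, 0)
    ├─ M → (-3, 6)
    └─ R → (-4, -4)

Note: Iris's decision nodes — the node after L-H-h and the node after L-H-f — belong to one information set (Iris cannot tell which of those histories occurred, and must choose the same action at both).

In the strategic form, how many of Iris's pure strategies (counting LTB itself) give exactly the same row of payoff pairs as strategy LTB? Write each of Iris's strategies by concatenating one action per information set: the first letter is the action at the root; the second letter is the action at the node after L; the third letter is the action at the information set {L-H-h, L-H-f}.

Row for LTB (columns h, f): (4,0) (4,0).
Under LTB, Iris's choice at the information set {L-H-h, L-H-f} can never be reached regardless of what Juno does, so varying those choices leaves every outcome unchanged.
Holding the reachable choices fixed and varying the unreachable one freely already gives 2 equivalent strategies.
No other strategy reproduces this row, so those 2 are the full class: LTB, LTD.

2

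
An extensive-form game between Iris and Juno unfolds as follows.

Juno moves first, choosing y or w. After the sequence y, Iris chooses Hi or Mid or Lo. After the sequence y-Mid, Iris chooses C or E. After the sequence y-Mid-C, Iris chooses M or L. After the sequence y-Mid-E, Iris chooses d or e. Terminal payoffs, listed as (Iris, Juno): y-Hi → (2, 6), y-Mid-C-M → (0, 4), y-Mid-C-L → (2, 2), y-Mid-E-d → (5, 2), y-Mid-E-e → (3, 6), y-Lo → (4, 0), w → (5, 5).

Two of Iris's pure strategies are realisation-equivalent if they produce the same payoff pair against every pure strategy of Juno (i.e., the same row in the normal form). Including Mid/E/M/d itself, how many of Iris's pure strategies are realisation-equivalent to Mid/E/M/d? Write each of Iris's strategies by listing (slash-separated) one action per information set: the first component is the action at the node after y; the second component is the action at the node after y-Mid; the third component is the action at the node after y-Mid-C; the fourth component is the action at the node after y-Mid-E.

2

Row for Mid/E/M/d (columns y, w): (5,2) (5,5).
Under Mid/E/M/d, Iris's choice at the node after y-Mid-C can never be reached regardless of what Juno does, so varying those choices leaves every outcome unchanged.
Holding the reachable choices fixed and varying the unreachable one freely already gives 2 equivalent strategies.
No other strategy reproduces this row, so those 2 are the full class: Mid/E/M/d, Mid/E/L/d.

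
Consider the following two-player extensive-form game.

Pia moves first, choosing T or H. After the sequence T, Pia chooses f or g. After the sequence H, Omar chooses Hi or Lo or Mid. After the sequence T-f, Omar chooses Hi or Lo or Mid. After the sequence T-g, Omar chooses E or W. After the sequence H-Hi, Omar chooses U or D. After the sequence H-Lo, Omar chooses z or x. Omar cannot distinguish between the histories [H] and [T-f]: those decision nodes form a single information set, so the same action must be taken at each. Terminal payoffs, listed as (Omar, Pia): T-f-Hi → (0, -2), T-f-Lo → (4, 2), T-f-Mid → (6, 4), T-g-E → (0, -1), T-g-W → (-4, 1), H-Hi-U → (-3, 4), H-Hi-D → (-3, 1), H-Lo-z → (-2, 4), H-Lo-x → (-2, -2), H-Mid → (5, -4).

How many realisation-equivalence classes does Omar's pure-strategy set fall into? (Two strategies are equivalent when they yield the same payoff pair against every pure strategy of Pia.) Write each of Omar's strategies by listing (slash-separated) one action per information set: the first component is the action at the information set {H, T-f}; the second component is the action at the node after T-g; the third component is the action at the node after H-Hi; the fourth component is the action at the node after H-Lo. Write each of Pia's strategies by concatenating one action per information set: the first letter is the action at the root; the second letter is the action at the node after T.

Omar has 24 pure strategies: Hi/E/U/z, Hi/E/U/x, Hi/E/D/z, Hi/E/D/x, Hi/W/U/z, Hi/W/U/x, Hi/W/D/z, Hi/W/D/x, Lo/E/U/z, Lo/E/U/x, Lo/E/D/z, Lo/E/D/x, Lo/W/U/z, Lo/W/U/x, Lo/W/D/z, Lo/W/D/x, Mid/E/U/z, Mid/E/U/x, Mid/E/D/z, Mid/E/D/x, Mid/W/U/z, Mid/W/U/x, Mid/W/D/z, Mid/W/D/x. Columns: Tf, Tg, Hf, Hg.
{Hi/E/U/z, Hi/E/U/x} → row (0,-2) (0,-1) (-3,4) (-3,4)
{Hi/E/D/z, Hi/E/D/x} → row (0,-2) (0,-1) (-3,1) (-3,1)
{Hi/W/U/z, Hi/W/U/x} → row (0,-2) (-4,1) (-3,4) (-3,4)
{Hi/W/D/z, Hi/W/D/x} → row (0,-2) (-4,1) (-3,1) (-3,1)
{Lo/E/U/z, Lo/E/D/z} → row (4,2) (0,-1) (-2,4) (-2,4)
{Lo/E/U/x, Lo/E/D/x} → row (4,2) (0,-1) (-2,-2) (-2,-2)
{Lo/W/U/z, Lo/W/D/z} → row (4,2) (-4,1) (-2,4) (-2,4)
{Lo/W/U/x, Lo/W/D/x} → row (4,2) (-4,1) (-2,-2) (-2,-2)
{Mid/E/U/z, Mid/E/U/x, Mid/E/D/z, Mid/E/D/x} → row (6,4) (0,-1) (5,-4) (5,-4)
{Mid/W/U/z, Mid/W/U/x, Mid/W/D/z, Mid/W/D/x} → row (6,4) (-4,1) (5,-4) (5,-4)
That's 10 distinct rows out of 24 strategies.

10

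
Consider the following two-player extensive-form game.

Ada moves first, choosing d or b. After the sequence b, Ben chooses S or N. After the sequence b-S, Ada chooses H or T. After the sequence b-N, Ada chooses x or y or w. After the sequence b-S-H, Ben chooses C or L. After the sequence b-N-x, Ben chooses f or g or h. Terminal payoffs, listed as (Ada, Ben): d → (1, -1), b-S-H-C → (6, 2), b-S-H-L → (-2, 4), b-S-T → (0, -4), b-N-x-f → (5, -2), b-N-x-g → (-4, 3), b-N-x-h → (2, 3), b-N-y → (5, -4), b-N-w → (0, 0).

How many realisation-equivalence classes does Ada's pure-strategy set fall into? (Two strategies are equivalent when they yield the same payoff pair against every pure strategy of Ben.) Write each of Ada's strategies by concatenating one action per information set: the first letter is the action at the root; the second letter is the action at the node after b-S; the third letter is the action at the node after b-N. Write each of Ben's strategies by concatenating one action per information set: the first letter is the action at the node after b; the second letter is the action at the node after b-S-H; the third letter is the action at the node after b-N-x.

7

Ada has 12 pure strategies: dHx, dHy, dHw, dTx, dTy, dTw, bHx, bHy, bHw, bTx, bTy, bTw. Columns: SCf, SCg, SCh, SLf, SLg, SLh, NCf, NCg, NCh, NLf, NLg, NLh.
{dHx, dHy, dHw, dTx, dTy, dTw} → row (1,-1) (1,-1) (1,-1) (1,-1) (1,-1) (1,-1) (1,-1) (1,-1) (1,-1) (1,-1) (1,-1) (1,-1)
{bHx} → row (6,2) (6,2) (6,2) (-2,4) (-2,4) (-2,4) (5,-2) (-4,3) (2,3) (5,-2) (-4,3) (2,3)
{bHy} → row (6,2) (6,2) (6,2) (-2,4) (-2,4) (-2,4) (5,-4) (5,-4) (5,-4) (5,-4) (5,-4) (5,-4)
{bHw} → row (6,2) (6,2) (6,2) (-2,4) (-2,4) (-2,4) (0,0) (0,0) (0,0) (0,0) (0,0) (0,0)
{bTx} → row (0,-4) (0,-4) (0,-4) (0,-4) (0,-4) (0,-4) (5,-2) (-4,3) (2,3) (5,-2) (-4,3) (2,3)
{bTy} → row (0,-4) (0,-4) (0,-4) (0,-4) (0,-4) (0,-4) (5,-4) (5,-4) (5,-4) (5,-4) (5,-4) (5,-4)
{bTw} → row (0,-4) (0,-4) (0,-4) (0,-4) (0,-4) (0,-4) (0,0) (0,0) (0,0) (0,0) (0,0) (0,0)
That's 7 distinct rows out of 12 strategies.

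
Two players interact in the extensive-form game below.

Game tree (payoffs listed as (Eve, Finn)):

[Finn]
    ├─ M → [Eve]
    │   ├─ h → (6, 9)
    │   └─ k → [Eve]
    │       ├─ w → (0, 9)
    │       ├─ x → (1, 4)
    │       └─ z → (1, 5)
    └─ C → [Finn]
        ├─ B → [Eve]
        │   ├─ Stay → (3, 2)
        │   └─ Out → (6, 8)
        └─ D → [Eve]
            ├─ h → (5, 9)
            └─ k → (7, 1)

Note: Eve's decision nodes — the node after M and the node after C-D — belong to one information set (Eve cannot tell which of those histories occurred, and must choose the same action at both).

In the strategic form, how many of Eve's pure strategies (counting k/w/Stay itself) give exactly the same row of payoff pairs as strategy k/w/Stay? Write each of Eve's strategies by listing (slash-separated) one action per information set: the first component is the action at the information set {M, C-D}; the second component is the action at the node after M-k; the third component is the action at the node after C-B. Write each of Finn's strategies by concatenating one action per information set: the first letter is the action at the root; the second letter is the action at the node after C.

Row for k/w/Stay (columns MB, MD, CB, CD): (0,9) (0,9) (3,2) (7,1).
Every one of Eve's information sets is on the play path for some reply by Finn when Eve follows k/w/Stay.
Changing the action at any of them therefore changes at least one column, so only k/w/Stay itself gives this row.

1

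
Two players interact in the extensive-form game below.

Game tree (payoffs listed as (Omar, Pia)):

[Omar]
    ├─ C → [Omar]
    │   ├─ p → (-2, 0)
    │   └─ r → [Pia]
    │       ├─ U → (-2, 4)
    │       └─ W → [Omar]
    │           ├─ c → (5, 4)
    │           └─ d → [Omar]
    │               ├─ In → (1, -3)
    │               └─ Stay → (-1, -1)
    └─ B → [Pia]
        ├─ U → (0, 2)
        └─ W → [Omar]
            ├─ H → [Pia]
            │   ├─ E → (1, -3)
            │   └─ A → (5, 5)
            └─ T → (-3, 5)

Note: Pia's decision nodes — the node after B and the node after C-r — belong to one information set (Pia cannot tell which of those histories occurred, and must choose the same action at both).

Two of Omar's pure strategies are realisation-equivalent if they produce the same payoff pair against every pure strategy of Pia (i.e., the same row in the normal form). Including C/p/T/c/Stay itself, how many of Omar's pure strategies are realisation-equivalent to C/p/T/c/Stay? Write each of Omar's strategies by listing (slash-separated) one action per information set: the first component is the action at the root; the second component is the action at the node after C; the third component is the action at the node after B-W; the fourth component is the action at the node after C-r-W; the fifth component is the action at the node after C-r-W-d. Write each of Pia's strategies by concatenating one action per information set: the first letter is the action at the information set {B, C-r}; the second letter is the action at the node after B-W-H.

8

Row for C/p/T/c/Stay (columns UE, UA, WE, WA): (-2,0) (-2,0) (-2,0) (-2,0).
Under C/p/T/c/Stay, Omar's choice at the node after B-W and at the node after C-r-W and at the node after C-r-W-d can never be reached regardless of what Pia does, so varying those choices leaves every outcome unchanged.
Holding the reachable choices fixed and varying the unreachable ones freely already gives 2 × 2 × 2 = 8 equivalent strategies.
No other strategy reproduces this row, so those 8 are the full class: C/p/H/c/In, C/p/H/c/Stay, C/p/H/d/In, C/p/H/d/Stay, C/p/T/c/In, C/p/T/c/Stay, C/p/T/d/In, C/p/T/d/Stay.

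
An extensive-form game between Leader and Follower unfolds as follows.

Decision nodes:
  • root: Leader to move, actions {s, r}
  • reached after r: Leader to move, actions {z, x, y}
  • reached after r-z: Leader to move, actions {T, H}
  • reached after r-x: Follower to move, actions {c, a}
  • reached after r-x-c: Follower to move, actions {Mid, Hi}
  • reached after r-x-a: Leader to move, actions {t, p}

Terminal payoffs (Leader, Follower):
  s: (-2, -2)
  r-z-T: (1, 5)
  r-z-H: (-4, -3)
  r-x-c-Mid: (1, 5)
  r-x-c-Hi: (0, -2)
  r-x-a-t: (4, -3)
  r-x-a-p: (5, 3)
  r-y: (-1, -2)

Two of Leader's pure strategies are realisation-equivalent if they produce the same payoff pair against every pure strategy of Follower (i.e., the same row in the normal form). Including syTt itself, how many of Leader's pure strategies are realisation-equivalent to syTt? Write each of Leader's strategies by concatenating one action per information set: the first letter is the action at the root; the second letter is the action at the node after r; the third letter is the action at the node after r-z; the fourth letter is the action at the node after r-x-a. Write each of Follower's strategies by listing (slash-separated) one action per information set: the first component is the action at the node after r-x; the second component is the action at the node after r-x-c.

12

Row for syTt (columns c/Mid, c/Hi, a/Mid, a/Hi): (-2,-2) (-2,-2) (-2,-2) (-2,-2).
Under syTt, Leader's choice at the node after r and at the node after r-z and at the node after r-x-a can never be reached regardless of what Follower does, so varying those choices leaves every outcome unchanged.
Holding the reachable choices fixed and varying the unreachable ones freely already gives 3 × 2 × 2 = 12 equivalent strategies.
No other strategy reproduces this row, so those 12 are the full class: szTt, szTp, szHt, szHp, sxTt, sxTp, sxHt, sxHp, syTt, syTp, syHt, syHp.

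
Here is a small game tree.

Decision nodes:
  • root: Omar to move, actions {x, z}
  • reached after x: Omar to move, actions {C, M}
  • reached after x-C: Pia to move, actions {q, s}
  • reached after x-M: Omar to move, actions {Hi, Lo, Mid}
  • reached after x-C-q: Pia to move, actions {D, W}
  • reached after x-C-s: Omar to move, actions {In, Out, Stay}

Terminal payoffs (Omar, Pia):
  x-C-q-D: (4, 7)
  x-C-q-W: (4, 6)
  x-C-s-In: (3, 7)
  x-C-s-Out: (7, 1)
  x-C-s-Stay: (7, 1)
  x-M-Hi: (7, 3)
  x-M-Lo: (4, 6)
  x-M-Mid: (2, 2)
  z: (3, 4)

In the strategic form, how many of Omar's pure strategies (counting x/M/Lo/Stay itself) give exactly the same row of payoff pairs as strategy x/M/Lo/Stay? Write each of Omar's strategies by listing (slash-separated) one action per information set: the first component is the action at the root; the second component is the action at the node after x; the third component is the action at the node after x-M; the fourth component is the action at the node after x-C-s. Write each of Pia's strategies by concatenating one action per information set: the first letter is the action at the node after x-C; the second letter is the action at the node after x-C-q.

Row for x/M/Lo/Stay (columns qD, qW, sD, sW): (4,6) (4,6) (4,6) (4,6).
Under x/M/Lo/Stay, Omar's choice at the node after x-C-s can never be reached regardless of what Pia does, so varying those choices leaves every outcome unchanged.
Holding the reachable choices fixed and varying the unreachable one freely already gives 3 equivalent strategies.
No other strategy reproduces this row, so those 3 are the full class: x/M/Lo/In, x/M/Lo/Out, x/M/Lo/Stay.

3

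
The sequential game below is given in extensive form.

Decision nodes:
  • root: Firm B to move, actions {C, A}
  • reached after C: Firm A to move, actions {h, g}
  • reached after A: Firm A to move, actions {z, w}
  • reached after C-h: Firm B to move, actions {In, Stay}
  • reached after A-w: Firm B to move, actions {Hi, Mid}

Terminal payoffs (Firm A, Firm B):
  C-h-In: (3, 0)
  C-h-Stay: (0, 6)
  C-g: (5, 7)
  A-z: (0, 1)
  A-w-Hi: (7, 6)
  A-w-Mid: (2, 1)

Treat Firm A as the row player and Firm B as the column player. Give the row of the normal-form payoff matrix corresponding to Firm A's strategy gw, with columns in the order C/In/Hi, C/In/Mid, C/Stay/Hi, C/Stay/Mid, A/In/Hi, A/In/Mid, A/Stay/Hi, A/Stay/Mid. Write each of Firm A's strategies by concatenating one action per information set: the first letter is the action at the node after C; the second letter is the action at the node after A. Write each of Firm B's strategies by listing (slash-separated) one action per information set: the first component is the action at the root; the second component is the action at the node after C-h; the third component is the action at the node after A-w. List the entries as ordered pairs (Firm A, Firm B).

vs C/In/Hi: Firm B plays C → Firm A plays g at [C] → (5, 7)
vs C/In/Mid: Firm B plays C → Firm A plays g at [C] → (5, 7)
vs C/Stay/Hi: Firm B plays C → Firm A plays g at [C] → (5, 7)
vs C/Stay/Mid: Firm B plays C → Firm A plays g at [C] → (5, 7)
vs A/In/Hi: Firm B plays A → Firm A plays w at [A] → Firm B plays Hi at [A-w] → (7, 6)
vs A/In/Mid: Firm B plays A → Firm A plays w at [A] → Firm B plays Mid at [A-w] → (2, 1)
vs A/Stay/Hi: Firm B plays A → Firm A plays w at [A] → Firm B plays Hi at [A-w] → (7, 6)
vs A/Stay/Mid: Firm B plays A → Firm A plays w at [A] → Firm B plays Mid at [A-w] → (2, 1)

(5,7) (5,7) (5,7) (5,7) (7,6) (2,1) (7,6) (2,1)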